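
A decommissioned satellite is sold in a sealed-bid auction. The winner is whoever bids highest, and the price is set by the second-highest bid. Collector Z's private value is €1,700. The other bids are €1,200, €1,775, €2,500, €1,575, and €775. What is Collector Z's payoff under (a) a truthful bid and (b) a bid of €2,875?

The highest competing bid is €2,500.
Bidding truthfully at €1,700: the top bid is €2,500 (a rival), so Collector Z loses. Payoff = €0.
Bidding €2,875: Collector Z has the top bid, wins, and pays the second-highest bid €2,500. Payoff = €1,700 − €2,500 = -€800.
Deviating from a truthful bid can only lose payoff in a second-price auction — never gain.

Truthful: €0; alternative: -€800.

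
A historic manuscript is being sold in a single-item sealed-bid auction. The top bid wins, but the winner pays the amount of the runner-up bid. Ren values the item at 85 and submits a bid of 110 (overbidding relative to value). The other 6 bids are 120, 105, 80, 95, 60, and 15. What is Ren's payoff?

Highest competing bid: 120.
Ren's bid 110 is not the highest, so Ren loses, pays nothing, and earns zero payoff.

Ren's payoff: 0.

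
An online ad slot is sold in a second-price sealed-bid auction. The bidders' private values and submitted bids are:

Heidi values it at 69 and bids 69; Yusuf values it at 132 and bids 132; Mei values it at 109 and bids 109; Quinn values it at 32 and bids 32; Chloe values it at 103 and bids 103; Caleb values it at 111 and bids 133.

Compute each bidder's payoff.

Heidi 0, Yusuf 0, Mei 0, Quinn 0, Chloe 0, Caleb -21.

Ordered from highest: Caleb 133; Yusuf 132; Mei 109; Chloe 103; Heidi 69; Quinn 32.
Caleb has the top bid and wins; the price is the second-highest bid, 132.
Caleb's payoff = 111 − 132 = -21. All other bidders lose, so their payoff is 0.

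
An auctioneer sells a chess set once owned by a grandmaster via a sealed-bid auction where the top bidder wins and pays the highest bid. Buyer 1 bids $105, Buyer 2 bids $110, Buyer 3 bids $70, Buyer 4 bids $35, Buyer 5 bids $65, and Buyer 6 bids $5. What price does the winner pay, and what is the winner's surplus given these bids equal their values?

Price $110; surplus $0.

Sorted high to low: Buyer 2 $110, then Buyer 1 $105, then Buyer 3 $70, then Buyer 5 $65, then Buyer 4 $35, then Buyer 6 $5.
Buyer 2 is the highest bidder, so Buyer 2 wins.
Under the first-price rule, the price is the highest bid: $110.
Surplus = $110 − $110 = $0.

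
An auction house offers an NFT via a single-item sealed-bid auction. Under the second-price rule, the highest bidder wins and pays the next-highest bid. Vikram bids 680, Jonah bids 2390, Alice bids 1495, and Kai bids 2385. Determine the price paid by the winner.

Bids in descending order: Jonah 2390, then Kai 2385, then Alice 1495, then Vikram 680.
Jonah has the highest bid, so Jonah wins.
The second-highest bid is 2385, so that is what Jonah pays.

Price paid: 2385.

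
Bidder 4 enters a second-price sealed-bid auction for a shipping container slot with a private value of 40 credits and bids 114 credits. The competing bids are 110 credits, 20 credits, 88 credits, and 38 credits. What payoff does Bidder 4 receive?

Highest competing bid: 110 credits.
Bidder 4's bid 114 credits is the highest overall, so Bidder 4 wins and pays the second-highest bid, 110 credits.
Payoff = value − price = 40 credits − 110 credits = -70 credits.
Overbidding won the item at a price above value — truthful bidding would have avoided this loss.

The bidder's payoff: -70 credits.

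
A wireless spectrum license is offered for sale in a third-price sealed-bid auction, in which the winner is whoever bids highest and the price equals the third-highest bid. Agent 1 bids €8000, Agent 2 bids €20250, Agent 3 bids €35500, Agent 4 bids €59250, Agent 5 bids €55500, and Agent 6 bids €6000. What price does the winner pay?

Ordered from highest: Agent 4 €59250; Agent 5 €55500; Agent 3 €35500; Agent 2 €20250; Agent 1 €8000; Agent 6 €6000.
Agent 4 is the highest bidder, so Agent 4 wins.
Under the third-price rule, the price is the third-highest bid: €35500.

€35500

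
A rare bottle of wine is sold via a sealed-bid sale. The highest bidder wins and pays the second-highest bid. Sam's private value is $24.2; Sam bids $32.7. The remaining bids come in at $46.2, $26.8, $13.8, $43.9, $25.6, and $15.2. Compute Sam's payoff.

Sam's payoff: $0.0.

Highest competing bid: $46.2.
Sam's bid $32.7 is not the highest, so Sam loses, pays nothing, and earns zero payoff.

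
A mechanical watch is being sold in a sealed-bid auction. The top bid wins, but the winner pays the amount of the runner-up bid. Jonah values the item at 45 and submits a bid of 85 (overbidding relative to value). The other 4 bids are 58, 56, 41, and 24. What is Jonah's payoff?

Highest competing bid: 58.
Jonah's bid 85 is the highest overall, so Jonah wins and pays the second-highest bid, 58.
Payoff = value − price = 45 − 58 = -13.
Overbidding won the item at a price above value — truthful bidding would have avoided this loss.

Jonah's payoff: -13.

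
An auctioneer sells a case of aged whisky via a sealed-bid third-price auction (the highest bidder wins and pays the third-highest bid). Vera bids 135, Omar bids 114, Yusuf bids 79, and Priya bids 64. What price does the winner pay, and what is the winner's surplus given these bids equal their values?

Price 79; surplus 56.

Bids in descending order: Vera 135; Omar 114; Yusuf 79; Priya 64.
Vera is the highest bidder, so Vera wins.
Under the third-price rule, the price is the third-highest bid: 79.
Surplus = 135 − 79 = 56.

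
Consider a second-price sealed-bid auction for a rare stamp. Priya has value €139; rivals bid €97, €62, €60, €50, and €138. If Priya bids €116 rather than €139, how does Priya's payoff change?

Change in payoff: -€1.

The highest competing bid is €138.
Bidding truthfully at €139: Priya has the top bid, wins, and pays the second-highest bid €138. Payoff = €139 − €138 = €1.
Bidding €116: the top bid is €138 (a rival), so Priya loses. Payoff = €0.
Change = €0 − €1 = -€1.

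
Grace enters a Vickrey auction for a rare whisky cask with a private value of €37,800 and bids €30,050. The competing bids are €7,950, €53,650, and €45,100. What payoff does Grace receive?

€0

Highest competing bid: €53,650.
Grace's bid €30,050 is not the highest, so Grace loses, pays nothing, and earns zero payoff.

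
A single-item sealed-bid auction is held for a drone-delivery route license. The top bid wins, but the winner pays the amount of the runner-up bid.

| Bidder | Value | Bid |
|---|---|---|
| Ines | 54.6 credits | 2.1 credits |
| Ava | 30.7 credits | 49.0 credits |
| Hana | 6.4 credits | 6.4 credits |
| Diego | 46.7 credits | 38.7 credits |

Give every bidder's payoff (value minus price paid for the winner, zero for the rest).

Ordered from highest: Ava 49.0 credits; Diego 38.7 credits; Hana 6.4 credits; Ines 2.1 credits.
Ava has the top bid and wins; the price is the second-highest bid, 38.7 credits.
Ava's payoff = 30.7 credits − 38.7 credits = -8.0 credits. All other bidders lose, so their payoff is 0.

Ines 0.0 credits, Ava -8.0 credits, Hana 0.0 credits, Diego 0.0 credits.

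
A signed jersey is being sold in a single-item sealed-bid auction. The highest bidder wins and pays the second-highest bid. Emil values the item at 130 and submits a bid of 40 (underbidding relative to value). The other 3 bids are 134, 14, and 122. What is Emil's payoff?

Highest competing bid: 134.
Emil's bid 40 is not the highest, so Emil loses, pays nothing, and earns zero payoff.

Payoff = 0.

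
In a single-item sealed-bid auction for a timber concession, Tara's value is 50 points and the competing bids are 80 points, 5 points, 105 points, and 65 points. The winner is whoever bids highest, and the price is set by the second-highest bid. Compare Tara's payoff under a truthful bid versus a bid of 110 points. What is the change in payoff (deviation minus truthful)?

The highest competing bid is 105 points.
Bidding truthfully at 50 points: the top bid is 105 points (a rival), so Tara loses. Payoff = 0 points.
Bidding 110 points: Tara has the top bid, wins, and pays the second-highest bid 105 points. Payoff = 50 points − 105 points = -55 points.
Change = -55 points − 0 points = -55 points.
Deviating from a truthful bid can only lose payoff in a second-price auction — never gain.

Payoff change: -55 points.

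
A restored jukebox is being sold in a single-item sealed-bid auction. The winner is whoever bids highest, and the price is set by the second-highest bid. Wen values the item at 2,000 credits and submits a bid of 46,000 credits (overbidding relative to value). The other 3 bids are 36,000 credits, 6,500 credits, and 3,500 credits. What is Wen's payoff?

Wen's payoff: -34,000 credits.

Highest competing bid: 36,000 credits.
Wen's bid 46,000 credits is the highest overall, so Wen wins and pays the second-highest bid, 36,000 credits.
Payoff = value − price = 2,000 credits − 36,000 credits = -34,000 credits.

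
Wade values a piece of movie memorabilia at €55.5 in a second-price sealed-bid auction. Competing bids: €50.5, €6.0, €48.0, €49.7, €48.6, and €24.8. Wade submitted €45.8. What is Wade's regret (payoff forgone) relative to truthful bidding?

€5.0

The highest competing bid is €50.5.
Bidding truthfully at €55.5: Wade has the top bid, wins, and pays the second-highest bid €50.5. Payoff = €55.5 − €50.5 = €5.0.
Bidding €45.8: the top bid is €50.5 (a rival), so Wade loses. Payoff = €0.0.
Regret = truthful payoff − actual payoff = €5.0 − €0.0 = €5.0.
Deviating from a truthful bid can only lose payoff in a second-price auction — never gain.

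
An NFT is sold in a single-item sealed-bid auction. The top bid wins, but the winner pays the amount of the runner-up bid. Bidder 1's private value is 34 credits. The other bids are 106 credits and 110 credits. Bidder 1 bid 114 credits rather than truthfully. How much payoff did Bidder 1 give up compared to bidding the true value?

The highest competing bid is 110 credits.
Bidding truthfully at 34 credits: the top bid is 110 credits (a rival), so Bidder 1 loses. Payoff = 0 credits.
Bidding 114 credits: Bidder 1 has the top bid, wins, and pays the second-highest bid 110 credits. Payoff = 34 credits − 110 credits = -76 credits.
Regret = truthful payoff − actual payoff = 0 credits − -76 credits = 76 credits.
Deviating from a truthful bid can only lose payoff in a second-price auction — never gain.

76 credits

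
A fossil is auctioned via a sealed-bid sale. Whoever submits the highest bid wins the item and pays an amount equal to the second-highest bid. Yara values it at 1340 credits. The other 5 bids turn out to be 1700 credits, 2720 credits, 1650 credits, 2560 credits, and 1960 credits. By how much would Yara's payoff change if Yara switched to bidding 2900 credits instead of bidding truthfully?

-1380 credits

The highest competing bid is 2720 credits.
Bidding truthfully at 1340 credits: the top bid is 2720 credits (a rival), so Yara loses. Payoff = 0 credits.
Bidding 2900 credits: Yara has the top bid, wins, and pays the second-highest bid 2720 credits. Payoff = 1340 credits − 2720 credits = -1380 credits.
Change = -1380 credits − 0 credits = -1380 credits.
Deviating from a truthful bid can only lose payoff in a second-price auction — never gain.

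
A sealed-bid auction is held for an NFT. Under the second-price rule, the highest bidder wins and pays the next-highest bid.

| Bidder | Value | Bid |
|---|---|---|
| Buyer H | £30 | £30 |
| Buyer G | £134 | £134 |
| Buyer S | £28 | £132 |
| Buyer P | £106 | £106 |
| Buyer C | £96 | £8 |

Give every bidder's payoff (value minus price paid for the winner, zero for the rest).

Sorted high to low: Buyer G £134 > Buyer S £132 > Buyer P £106 > Buyer H £30 > Buyer C £8.
Buyer G has the top bid and wins; the price is the second-highest bid, £132.
Buyer G's payoff = £134 − £132 = £2. All other bidders lose, so their payoff is 0.

Payoffs: Buyer H £0, Buyer G £2, Buyer S £0, Buyer P £0, Buyer C £0.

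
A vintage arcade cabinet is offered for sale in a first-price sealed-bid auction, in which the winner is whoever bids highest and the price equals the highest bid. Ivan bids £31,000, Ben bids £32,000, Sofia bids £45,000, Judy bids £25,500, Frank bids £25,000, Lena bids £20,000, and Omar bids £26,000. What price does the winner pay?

The winner pays £45,000.

Ranking the bids: Sofia £45,000; Ben £32,000; Ivan £31,000; Omar £26,000; Judy £25,500; Frank £25,000; Lena £20,000.
Sofia is the highest bidder, so Sofia wins.
Under the first-price rule, the price is the highest bid: £45,000.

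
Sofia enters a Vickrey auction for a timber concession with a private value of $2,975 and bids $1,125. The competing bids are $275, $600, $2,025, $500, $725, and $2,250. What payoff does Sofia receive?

Highest competing bid: $2,250.
Sofia's bid $1,125 is not the highest, so Sofia loses, pays nothing, and earns zero payoff.

$0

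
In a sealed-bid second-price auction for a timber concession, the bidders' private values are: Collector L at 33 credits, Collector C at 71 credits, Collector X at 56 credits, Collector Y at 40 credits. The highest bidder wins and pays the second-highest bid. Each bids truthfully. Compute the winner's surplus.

Surplus = 15 credits.

Sorted high to low: Collector C 71 credits, then Collector X 56 credits, then Collector Y 40 credits, then Collector L 33 credits.
Collector C wins with the top bid and pays the second-highest, 56 credits.
Surplus = 71 credits − 56 credits = 15 credits.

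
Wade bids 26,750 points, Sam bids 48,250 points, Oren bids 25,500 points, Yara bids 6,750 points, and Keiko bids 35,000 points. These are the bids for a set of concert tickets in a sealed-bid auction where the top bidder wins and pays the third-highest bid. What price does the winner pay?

Ordered from highest: Sam 48,250 points > Keiko 35,000 points > Wade 26,750 points > Oren 25,500 points > Yara 6,750 points.
Sam is the highest bidder, so Sam wins.
Under the third-price rule, the price is the third-highest bid: 26,750 points.

26,750 points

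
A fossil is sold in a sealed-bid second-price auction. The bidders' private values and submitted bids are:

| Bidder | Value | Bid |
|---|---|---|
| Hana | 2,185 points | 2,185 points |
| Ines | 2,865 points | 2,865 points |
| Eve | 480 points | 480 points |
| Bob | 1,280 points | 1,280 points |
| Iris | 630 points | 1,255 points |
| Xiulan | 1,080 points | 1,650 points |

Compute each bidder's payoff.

Sorted high to low: Ines 2,865 points; Hana 2,185 points; Xiulan 1,650 points; Bob 1,280 points; Iris 1,255 points; Eve 480 points.
Ines has the top bid and wins; the price is the second-highest bid, 2,185 points.
Ines's payoff = 2,865 points − 2,185 points = 680 points. All other bidders lose, so their payoff is 0.

Payoffs: Hana 0 points, Ines 680 points, Eve 0 points, Bob 0 points, Iris 0 points, Xiulan 0 points.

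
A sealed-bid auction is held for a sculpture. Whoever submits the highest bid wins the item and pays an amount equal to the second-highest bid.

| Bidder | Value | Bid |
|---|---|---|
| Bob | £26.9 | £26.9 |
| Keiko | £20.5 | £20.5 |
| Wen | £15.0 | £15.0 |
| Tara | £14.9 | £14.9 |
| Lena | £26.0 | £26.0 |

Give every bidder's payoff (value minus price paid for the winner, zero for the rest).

Bids in descending order: Bob £26.9, then Lena £26.0, then Keiko £20.5, then Wen £15.0, then Tara £14.9.
Bob has the top bid and wins; the price is the second-highest bid, £26.0.
Bob's payoff = £26.9 − £26.0 = £0.9. All other bidders lose, so their payoff is 0.

Payoffs: Bob £0.9, Keiko £0.0, Wen £0.0, Tara £0.0, Lena £0.0.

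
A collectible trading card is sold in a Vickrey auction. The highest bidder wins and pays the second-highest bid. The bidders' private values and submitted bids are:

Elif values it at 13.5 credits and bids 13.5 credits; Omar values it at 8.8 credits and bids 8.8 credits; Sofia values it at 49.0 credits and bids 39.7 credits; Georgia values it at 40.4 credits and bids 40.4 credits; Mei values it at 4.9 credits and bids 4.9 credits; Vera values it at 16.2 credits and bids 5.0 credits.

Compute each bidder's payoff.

Ordered from highest: Georgia 40.4 credits, then Sofia 39.7 credits, then Elif 13.5 credits, then Omar 8.8 credits, then Vera 5.0 credits, then Mei 4.9 credits.
Georgia has the top bid and wins; the price is the second-highest bid, 39.7 credits.
Georgia's payoff = 40.4 credits − 39.7 credits = 0.7 credits. All other bidders lose, so their payoff is 0.

Elif 0.0 credits, Omar 0.0 credits, Sofia 0.0 credits, Georgia 0.7 credits, Mei 0.0 credits, Vera 0.0 credits.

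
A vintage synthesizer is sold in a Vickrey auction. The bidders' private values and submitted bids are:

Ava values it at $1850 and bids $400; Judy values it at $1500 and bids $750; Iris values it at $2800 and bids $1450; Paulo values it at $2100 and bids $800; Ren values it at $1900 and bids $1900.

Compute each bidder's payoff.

Ordered from highest: Ren $1900, then Iris $1450, then Paulo $800, then Judy $750, then Ava $400.
Ren has the top bid and wins; the price is the second-highest bid, $1450.
Ren's payoff = $1900 − $1450 = $450. All other bidders lose, so their payoff is 0.

Payoffs: Ava $0, Judy $0, Iris $0, Paulo $0, Ren $450.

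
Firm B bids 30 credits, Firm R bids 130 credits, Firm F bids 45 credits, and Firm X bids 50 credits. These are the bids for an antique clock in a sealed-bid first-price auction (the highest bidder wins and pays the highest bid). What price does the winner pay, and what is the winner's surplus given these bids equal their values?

The winner pays 130 credits for a surplus of 0 credits.

Ordered from highest: Firm R 130 credits, then Firm X 50 credits, then Firm F 45 credits, then Firm B 30 credits.
Firm R is the highest bidder, so Firm R wins.
Under the first-price rule, the price is the highest bid: 130 credits.
Surplus = 130 credits − 130 credits = 0 credits.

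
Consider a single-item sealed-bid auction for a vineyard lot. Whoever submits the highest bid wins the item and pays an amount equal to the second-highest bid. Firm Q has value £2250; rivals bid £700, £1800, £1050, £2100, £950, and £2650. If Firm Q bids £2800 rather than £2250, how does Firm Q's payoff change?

The highest competing bid is £2650.
Bidding truthfully at £2250: the top bid is £2650 (a rival), so Firm Q loses. Payoff = £0.
Bidding £2800: Firm Q has the top bid, wins, and pays the second-highest bid £2650. Payoff = £2250 − £2650 = -£400.
Change = -£400 − £0 = -£400.
This is the dominant-strategy logic: truthful bidding weakly beats any alternative.

Payoff change: -£400.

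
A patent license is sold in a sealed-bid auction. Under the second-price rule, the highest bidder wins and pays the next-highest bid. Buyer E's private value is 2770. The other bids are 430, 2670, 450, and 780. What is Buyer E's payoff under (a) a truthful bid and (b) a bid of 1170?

The highest competing bid is 2670.
Bidding truthfully at 2770: Buyer E has the top bid, wins, and pays the second-highest bid 2670. Payoff = 2770 − 2670 = 100.
Bidding 1170: the top bid is 2670 (a rival), so Buyer E loses. Payoff = 0.
This is the dominant-strategy logic: truthful bidding weakly beats any alternative.

(a) 100  (b) 0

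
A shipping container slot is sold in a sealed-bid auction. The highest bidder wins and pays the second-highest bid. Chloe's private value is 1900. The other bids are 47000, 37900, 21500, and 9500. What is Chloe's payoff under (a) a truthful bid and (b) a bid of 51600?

The highest competing bid is 47000.
Bidding truthfully at 1900: the top bid is 47000 (a rival), so Chloe loses. Payoff = 0.
Bidding 51600: Chloe has the top bid, wins, and pays the second-highest bid 47000. Payoff = 1900 − 47000 = -45100.
Deviating from a truthful bid can only lose payoff in a second-price auction — never gain.

Truthful: 0; alternative: -45100.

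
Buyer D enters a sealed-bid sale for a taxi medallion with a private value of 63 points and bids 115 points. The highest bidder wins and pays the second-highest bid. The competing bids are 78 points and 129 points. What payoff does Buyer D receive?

0 points

Highest competing bid: 129 points.
Buyer D's bid 115 points is not the highest, so Buyer D loses, pays nothing, and earns zero payoff.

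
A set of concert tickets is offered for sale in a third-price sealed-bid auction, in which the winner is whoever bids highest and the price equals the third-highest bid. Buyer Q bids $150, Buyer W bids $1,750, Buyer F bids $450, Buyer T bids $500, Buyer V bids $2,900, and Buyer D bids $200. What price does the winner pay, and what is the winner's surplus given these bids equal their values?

Bids in descending order: Buyer V $2,900, then Buyer W $1,750, then Buyer T $500, then Buyer F $450, then Buyer D $200, then Buyer Q $150.
Buyer V is the highest bidder, so Buyer V wins.
Under the third-price rule, the price is the third-highest bid: $500.
Surplus = $2,900 − $500 = $2,400.

Price $500; surplus $2,400.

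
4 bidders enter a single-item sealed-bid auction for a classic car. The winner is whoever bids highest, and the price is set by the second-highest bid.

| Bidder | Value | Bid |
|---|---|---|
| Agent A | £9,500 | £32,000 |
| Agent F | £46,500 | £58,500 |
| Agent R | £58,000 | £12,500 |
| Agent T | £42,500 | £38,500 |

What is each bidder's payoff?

Ordered from highest: Agent F £58,500, then Agent T £38,500, then Agent A £32,000, then Agent R £12,500.
Agent F has the top bid and wins; the price is the second-highest bid, £38,500.
Agent F's payoff = £46,500 − £38,500 = £8,000. All other bidders lose, so their payoff is 0.

Agent A £0, Agent F £8,000, Agent R £0, Agent T £0.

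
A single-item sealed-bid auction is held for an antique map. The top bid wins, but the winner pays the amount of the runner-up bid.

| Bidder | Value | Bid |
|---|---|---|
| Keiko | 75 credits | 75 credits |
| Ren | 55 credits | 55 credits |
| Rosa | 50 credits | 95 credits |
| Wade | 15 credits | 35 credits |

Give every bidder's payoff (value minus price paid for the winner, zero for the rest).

Payoffs: Keiko 0 credits, Ren 0 credits, Rosa -25 credits, Wade 0 credits.

Ordered from highest: Rosa 95 credits, then Keiko 75 credits, then Ren 55 credits, then Wade 35 credits.
Rosa has the top bid and wins; the price is the second-highest bid, 75 credits.
Rosa's payoff = 50 credits − 75 credits = -25 credits. All other bidders lose, so their payoff is 0.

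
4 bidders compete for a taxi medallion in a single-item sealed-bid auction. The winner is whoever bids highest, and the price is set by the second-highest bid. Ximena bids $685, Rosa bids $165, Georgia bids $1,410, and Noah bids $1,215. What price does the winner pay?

Price paid: $1,215.

Ordered from highest: Georgia $1,410, then Noah $1,215, then Ximena $685, then Rosa $165.
Georgia has the highest bid, so Georgia wins.
The second-highest bid is $1,215, so that is what Georgia pays.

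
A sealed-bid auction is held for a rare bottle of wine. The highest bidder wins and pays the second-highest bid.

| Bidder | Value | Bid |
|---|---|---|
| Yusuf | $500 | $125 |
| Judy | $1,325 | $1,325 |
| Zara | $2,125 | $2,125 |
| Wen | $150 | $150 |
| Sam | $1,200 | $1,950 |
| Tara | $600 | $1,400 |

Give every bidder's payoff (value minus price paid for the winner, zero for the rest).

Sorted high to low: Zara $2,125 > Sam $1,950 > Tara $1,400 > Judy $1,325 > Wen $150 > Yusuf $125.
Zara has the top bid and wins; the price is the second-highest bid, $1,950.
Zara's payoff = $2,125 − $1,950 = $175. All other bidders lose, so their payoff is 0.

Yusuf $0, Judy $0, Zara $175, Wen $0, Sam $0, Tara $0.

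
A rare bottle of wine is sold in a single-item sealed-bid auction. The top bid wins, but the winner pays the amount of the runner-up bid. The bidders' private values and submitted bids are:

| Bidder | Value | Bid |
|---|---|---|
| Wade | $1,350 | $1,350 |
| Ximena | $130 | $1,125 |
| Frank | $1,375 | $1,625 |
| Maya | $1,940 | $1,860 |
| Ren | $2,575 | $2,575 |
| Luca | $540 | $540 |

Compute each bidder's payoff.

Ranking the bids: Ren $2,575 > Maya $1,860 > Frank $1,625 > Wade $1,350 > Ximena $1,125 > Luca $540.
Ren has the top bid and wins; the price is the second-highest bid, $1,860.
Ren's payoff = $2,575 − $1,860 = $715. All other bidders lose, so their payoff is 0.

Payoffs: Wade $0, Ximena $0, Frank $0, Maya $0, Ren $715, Luca $0.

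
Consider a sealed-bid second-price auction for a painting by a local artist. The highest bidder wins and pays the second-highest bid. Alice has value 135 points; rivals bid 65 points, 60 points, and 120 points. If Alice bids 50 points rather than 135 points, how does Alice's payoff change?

Payoff change: -15 points.

The highest competing bid is 120 points.
Bidding truthfully at 135 points: Alice has the top bid, wins, and pays the second-highest bid 120 points. Payoff = 135 points − 120 points = 15 points.
Bidding 50 points: the top bid is 120 points (a rival), so Alice loses. Payoff = 0 points.
Change = 0 points − 15 points = -15 points.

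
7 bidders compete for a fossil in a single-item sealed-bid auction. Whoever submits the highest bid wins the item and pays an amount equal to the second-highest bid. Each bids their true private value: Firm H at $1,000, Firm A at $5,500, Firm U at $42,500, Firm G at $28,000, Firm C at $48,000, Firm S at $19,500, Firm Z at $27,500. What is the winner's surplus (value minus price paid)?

Sorted high to low: Firm C $48,000 > Firm U $42,500 > Firm G $28,000 > Firm Z $27,500 > Firm S $19,500 > Firm A $5,500 > Firm H $1,000.
Firm C wins with the top bid and pays the second-highest, $42,500.
Surplus = $48,000 − $42,500 = $5,500.

Surplus = $5,500.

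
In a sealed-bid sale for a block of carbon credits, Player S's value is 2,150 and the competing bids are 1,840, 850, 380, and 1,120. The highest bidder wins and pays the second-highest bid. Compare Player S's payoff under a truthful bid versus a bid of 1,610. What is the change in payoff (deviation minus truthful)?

-310

The highest competing bid is 1,840.
Bidding truthfully at 2,150: Player S has the top bid, wins, and pays the second-highest bid 1,840. Payoff = 2,150 − 1,840 = 310.
Bidding 1,610: the top bid is 1,840 (a rival), so Player S loses. Payoff = 0.
Change = 0 − 310 = -310.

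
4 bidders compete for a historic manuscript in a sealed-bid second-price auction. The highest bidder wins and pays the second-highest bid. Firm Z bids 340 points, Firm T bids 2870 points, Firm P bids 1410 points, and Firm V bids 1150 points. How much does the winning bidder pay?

Ranking the bids: Firm T 2870 points, then Firm P 1410 points, then Firm V 1150 points, then Firm Z 340 points.
Firm T has the highest bid, so Firm T wins.
The second-highest bid is 1410 points, so that is what Firm T pays.

Price paid: 1410 points.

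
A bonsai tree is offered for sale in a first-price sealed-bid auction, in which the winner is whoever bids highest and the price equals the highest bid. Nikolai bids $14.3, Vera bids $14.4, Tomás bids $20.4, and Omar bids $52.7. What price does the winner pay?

$52.7

Ranking the bids: Omar $52.7; Tomás $20.4; Vera $14.4; Nikolai $14.3.
Omar is the highest bidder, so Omar wins.
Under the first-price rule, the price is the highest bid: $52.7.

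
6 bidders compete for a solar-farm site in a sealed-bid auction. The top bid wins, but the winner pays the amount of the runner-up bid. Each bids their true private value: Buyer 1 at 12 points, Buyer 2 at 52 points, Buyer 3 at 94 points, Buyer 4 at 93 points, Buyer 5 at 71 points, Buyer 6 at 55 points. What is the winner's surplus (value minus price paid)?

Bids in descending order: Buyer 3 94 points, then Buyer 4 93 points, then Buyer 5 71 points, then Buyer 6 55 points, then Buyer 2 52 points, then Buyer 1 12 points.
Buyer 3 wins with the top bid and pays the second-highest, 93 points.
Surplus = 94 points − 93 points = 1 points.

Surplus = 1 points.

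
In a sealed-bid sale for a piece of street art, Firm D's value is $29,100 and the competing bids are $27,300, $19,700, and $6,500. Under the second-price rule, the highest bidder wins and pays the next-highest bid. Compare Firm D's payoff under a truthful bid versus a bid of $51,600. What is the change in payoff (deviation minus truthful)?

The highest competing bid is $27,300.
Bidding truthfully at $29,100: Firm D has the top bid, wins, and pays the second-highest bid $27,300. Payoff = $29,100 − $27,300 = $1,800.
Bidding $51,600: Firm D has the top bid, wins, and pays the second-highest bid $27,300. Payoff = $29,100 − $27,300 = $1,800.
Change = $1,800 − $1,800 = $0.

Payoff change: $0.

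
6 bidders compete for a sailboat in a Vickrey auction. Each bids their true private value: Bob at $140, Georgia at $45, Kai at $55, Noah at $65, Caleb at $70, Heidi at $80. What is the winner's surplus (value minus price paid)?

Surplus = $60.

Sorted high to low: Bob $140, then Heidi $80, then Caleb $70, then Noah $65, then Kai $55, then Georgia $45.
Bob wins with the top bid and pays the second-highest, $80.
Surplus = $140 − $80 = $60.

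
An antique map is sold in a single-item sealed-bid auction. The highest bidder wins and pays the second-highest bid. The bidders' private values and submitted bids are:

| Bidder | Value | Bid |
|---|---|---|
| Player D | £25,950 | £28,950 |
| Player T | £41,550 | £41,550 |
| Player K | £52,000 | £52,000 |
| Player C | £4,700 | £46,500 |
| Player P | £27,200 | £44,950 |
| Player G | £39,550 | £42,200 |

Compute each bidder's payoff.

Payoffs: Player D £0, Player T £0, Player K £5,500, Player C £0, Player P £0, Player G £0.

Ranking the bids: Player K £52,000, then Player C £46,500, then Player P £44,950, then Player G £42,200, then Player T £41,550, then Player D £28,950.
Player K has the top bid and wins; the price is the second-highest bid, £46,500.
Player K's payoff = £52,000 − £46,500 = £5,500. All other bidders lose, so their payoff is 0.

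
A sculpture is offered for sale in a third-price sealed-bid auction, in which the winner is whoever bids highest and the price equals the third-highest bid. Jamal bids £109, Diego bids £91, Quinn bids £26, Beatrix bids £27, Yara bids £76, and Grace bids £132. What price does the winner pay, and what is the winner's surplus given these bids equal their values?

The winner pays £91 for a surplus of £41.

Ranking the bids: Grace £132 > Jamal £109 > Diego £91 > Yara £76 > Beatrix £27 > Quinn £26.
Grace is the highest bidder, so Grace wins.
Under the third-price rule, the price is the third-highest bid: £91.
Surplus = £132 − £91 = £41.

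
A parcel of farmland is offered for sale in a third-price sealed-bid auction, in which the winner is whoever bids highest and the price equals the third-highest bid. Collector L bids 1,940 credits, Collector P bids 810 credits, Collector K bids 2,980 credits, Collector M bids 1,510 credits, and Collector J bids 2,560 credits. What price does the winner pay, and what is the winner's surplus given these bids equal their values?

Price 1,940 credits; surplus 1,040 credits.

Bids in descending order: Collector K 2,980 credits > Collector J 2,560 credits > Collector L 1,940 credits > Collector M 1,510 credits > Collector P 810 credits.
Collector K is the highest bidder, so Collector K wins.
Under the third-price rule, the price is the third-highest bid: 1,940 credits.
Surplus = 2,980 credits − 1,940 credits = 1,040 credits.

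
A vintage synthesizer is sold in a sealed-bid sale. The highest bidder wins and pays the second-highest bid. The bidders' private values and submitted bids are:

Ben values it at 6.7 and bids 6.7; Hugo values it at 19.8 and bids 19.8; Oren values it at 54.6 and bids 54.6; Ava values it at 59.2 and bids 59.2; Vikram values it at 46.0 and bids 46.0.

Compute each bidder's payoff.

Ranking the bids: Ava 59.2; Oren 54.6; Vikram 46.0; Hugo 19.8; Ben 6.7.
Ava has the top bid and wins; the price is the second-highest bid, 54.6.
Ava's payoff = 59.2 − 54.6 = 4.6. All other bidders lose, so their payoff is 0.

Ben 0.0, Hugo 0.0, Oren 0.0, Ava 4.6, Vikram 0.0.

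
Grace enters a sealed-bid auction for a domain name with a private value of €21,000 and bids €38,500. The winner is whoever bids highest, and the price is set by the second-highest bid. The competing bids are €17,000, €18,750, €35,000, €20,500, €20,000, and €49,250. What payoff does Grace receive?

Highest competing bid: €49,250.
Grace's bid €38,500 is not the highest, so Grace loses, pays nothing, and earns zero payoff.

Payoff = €0.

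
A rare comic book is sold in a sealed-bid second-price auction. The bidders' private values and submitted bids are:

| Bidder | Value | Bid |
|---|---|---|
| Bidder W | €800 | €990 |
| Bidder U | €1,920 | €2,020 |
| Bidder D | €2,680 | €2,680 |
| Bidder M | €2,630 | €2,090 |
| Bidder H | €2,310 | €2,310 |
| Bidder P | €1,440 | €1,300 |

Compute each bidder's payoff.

Payoffs: Bidder W €0, Bidder U €0, Bidder D €370, Bidder M €0, Bidder H €0, Bidder P €0.

Bids in descending order: Bidder D €2,680, then Bidder H €2,310, then Bidder M €2,090, then Bidder U €2,020, then Bidder P €1,300, then Bidder W €990.
Bidder D has the top bid and wins; the price is the second-highest bid, €2,310.
Bidder D's payoff = €2,680 − €2,310 = €370. All other bidders lose, so their payoff is 0.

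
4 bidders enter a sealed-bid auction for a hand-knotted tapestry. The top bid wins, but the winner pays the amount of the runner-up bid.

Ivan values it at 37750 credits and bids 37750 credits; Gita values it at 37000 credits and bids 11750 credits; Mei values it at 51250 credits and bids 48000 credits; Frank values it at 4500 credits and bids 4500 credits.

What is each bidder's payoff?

Ivan 0 credits, Gita 0 credits, Mei 13500 credits, Frank 0 credits.

Ranking the bids: Mei 48000 credits > Ivan 37750 credits > Gita 11750 credits > Frank 4500 credits.
Mei has the top bid and wins; the price is the second-highest bid, 37750 credits.
Mei's payoff = 51250 credits − 37750 credits = 13500 credits. All other bidders lose, so their payoff is 0.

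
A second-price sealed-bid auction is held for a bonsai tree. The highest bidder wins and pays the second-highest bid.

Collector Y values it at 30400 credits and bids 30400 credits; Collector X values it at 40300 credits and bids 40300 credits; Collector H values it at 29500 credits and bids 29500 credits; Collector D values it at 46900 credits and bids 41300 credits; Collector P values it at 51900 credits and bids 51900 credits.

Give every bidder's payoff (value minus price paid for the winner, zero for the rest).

Bids in descending order: Collector P 51900 credits; Collector D 41300 credits; Collector X 40300 credits; Collector Y 30400 credits; Collector H 29500 credits.
Collector P has the top bid and wins; the price is the second-highest bid, 41300 credits.
Collector P's payoff = 51900 credits − 41300 credits = 10600 credits. All other bidders lose, so their payoff is 0.

Collector Y 0 credits, Collector X 0 credits, Collector H 0 credits, Collector D 0 credits, Collector P 10600 credits.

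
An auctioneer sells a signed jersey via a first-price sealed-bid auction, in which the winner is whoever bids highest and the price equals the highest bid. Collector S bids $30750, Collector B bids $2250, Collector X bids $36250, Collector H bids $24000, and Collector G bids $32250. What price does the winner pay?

Price paid: $36250.

Ranking the bids: Collector X $36250; Collector G $32250; Collector S $30750; Collector H $24000; Collector B $2250.
Collector X is the highest bidder, so Collector X wins.
Under the first-price rule, the price is the highest bid: $36250.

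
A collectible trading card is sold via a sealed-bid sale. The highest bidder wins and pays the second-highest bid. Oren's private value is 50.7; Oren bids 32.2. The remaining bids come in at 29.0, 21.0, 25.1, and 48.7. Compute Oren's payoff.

Payoff = 0.0.

Highest competing bid: 48.7.
Oren's bid 32.2 is not the highest, so Oren loses, pays nothing, and earns zero payoff.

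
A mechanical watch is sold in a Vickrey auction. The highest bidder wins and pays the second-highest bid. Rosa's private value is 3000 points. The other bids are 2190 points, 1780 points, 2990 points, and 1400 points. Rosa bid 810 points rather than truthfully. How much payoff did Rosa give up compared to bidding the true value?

Regret: 10 points.

The highest competing bid is 2990 points.
Bidding truthfully at 3000 points: Rosa has the top bid, wins, and pays the second-highest bid 2990 points. Payoff = 3000 points − 2990 points = 10 points.
Bidding 810 points: the top bid is 2990 points (a rival), so Rosa loses. Payoff = 0 points.
Regret = truthful payoff − actual payoff = 10 points − 0 points = 10 points.
Deviating from a truthful bid can only lose payoff in a second-price auction — never gain.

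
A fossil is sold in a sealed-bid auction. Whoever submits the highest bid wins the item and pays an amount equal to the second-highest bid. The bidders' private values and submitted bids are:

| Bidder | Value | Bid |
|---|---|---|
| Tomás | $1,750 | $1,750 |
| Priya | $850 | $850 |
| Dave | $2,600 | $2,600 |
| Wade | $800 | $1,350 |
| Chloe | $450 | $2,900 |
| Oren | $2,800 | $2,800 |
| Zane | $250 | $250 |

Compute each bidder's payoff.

Ranking the bids: Chloe $2,900, then Oren $2,800, then Dave $2,600, then Tomás $1,750, then Wade $1,350, then Priya $850, then Zane $250.
Chloe has the top bid and wins; the price is the second-highest bid, $2,800.
Chloe's payoff = $450 − $2,800 = -$2,350. All other bidders lose, so their payoff is 0.

Tomás $0, Priya $0, Dave $0, Wade $0, Chloe -$2,350, Oren $0, Zane $0.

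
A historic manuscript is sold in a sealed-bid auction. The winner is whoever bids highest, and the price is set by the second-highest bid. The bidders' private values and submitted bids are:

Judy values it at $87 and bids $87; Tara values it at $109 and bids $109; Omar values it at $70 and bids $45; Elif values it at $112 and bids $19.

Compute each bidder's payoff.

Judy $0, Tara $22, Omar $0, Elif $0.

Sorted high to low: Tara $109, then Judy $87, then Omar $45, then Elif $19.
Tara has the top bid and wins; the price is the second-highest bid, $87.
Tara's payoff = $109 − $87 = $22. All other bidders lose, so their payoff is 0.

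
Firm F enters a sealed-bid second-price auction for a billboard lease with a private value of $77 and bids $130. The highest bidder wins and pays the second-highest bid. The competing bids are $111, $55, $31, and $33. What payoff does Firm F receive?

Payoff = -$34.

Highest competing bid: $111.
Firm F's bid $130 is the highest overall, so Firm F wins and pays the second-highest bid, $111.
Payoff = value − price = $77 − $111 = -$34.
Overbidding won the item at a price above value — truthful bidding would have avoided this loss.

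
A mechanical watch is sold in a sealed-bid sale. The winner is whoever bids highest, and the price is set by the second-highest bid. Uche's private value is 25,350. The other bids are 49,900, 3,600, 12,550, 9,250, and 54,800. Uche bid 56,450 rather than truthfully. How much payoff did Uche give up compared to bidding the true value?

Payoff forgone: 29,450.

The highest competing bid is 54,800.
Bidding truthfully at 25,350: the top bid is 54,800 (a rival), so Uche loses. Payoff = 0.
Bidding 56,450: Uche has the top bid, wins, and pays the second-highest bid 54,800. Payoff = 25,350 − 54,800 = -29,450.
Regret = truthful payoff − actual payoff = 0 − -29,450 = 29,450.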